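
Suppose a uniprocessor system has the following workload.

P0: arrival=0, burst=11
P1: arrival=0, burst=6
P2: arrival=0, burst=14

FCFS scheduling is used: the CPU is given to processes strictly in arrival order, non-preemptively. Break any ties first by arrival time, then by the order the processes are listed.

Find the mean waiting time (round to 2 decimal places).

Schedule: | P0 0-11 | P1 11-17 | P2 17-31 |
Completion: P0=11  P1=17  P2=31
Turnaround (C−A): P0=11  P1=17  P2=31
Waiting times: P0=0, P1=11, P2=17
Average waiting = (0+11+17) / 3 = 28/3 = 9.33

9.33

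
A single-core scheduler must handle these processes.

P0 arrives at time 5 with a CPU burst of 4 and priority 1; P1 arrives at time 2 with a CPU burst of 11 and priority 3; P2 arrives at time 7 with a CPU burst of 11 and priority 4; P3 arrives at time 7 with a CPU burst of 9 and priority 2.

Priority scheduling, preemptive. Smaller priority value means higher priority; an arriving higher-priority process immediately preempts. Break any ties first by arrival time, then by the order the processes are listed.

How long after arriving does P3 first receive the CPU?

Schedule: | idle 0-2 | P1 2-5 | P0 5-9 | P3 9-18 | P1 18-26 | P2 26-37 |
Completion: P0=9  P1=26  P2=37  P3=18
Turnaround (C−A): P0=4  P1=24  P2=30  P3=11
Response(P3) = first start − arrival = 9 − 7 = 2

2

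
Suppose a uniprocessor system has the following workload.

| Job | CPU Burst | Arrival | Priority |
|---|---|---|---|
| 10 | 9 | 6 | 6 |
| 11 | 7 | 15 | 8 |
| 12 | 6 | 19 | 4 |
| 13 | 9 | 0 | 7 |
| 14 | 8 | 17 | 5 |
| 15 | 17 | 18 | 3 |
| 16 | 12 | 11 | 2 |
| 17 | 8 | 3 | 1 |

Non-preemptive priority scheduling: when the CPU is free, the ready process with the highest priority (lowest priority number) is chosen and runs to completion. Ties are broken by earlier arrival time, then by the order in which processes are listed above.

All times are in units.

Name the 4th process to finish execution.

15

Timeline: | 13 0-9 | 17 9-17 | 16 17-29 | 15 29-46 | 12 46-52 | 14 52-60 | 10 60-69 | 11 69-76 |
Completion: 10=69  11=76  12=52  13=9  14=60  15=46  16=29  17=17
Turnaround (C−A): 10=63  11=61  12=33  13=9  14=43  15=28  16=18  17=14
Finish order: 13 → 17 → 16 → 15 → 12 → 14 → 10 → 11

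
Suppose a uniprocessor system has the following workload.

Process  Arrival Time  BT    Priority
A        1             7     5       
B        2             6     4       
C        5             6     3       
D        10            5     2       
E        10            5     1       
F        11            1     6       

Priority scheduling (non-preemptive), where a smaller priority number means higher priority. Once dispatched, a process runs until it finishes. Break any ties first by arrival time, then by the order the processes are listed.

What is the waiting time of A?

Schedule: | idle 0-1 | A 1-8 | C 8-14 | E 14-19 | D 19-24 | B 24-30 | F 30-31 |
Completion: A=8  B=30  C=14  D=24  E=19  F=31
Waiting(A) = turnaround − burst = 7 − 7 = 0

0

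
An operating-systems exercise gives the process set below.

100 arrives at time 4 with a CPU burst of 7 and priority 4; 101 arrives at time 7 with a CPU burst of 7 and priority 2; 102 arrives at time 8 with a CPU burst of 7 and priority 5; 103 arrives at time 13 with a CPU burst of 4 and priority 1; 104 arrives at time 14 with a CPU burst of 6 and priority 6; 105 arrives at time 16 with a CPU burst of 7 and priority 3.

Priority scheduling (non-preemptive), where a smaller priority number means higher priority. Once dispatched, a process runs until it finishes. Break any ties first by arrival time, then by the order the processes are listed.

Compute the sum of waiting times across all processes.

58

Schedule: | idle 0-4 | 100 4-11 | 101 11-18 | 103 18-22 | 105 22-29 | 102 29-36 | 104 36-42 |
Completion: 100=11  101=18  102=36  103=22  104=42  105=29
Turnaround (C−A): 100=7  101=11  102=28  103=9  104=28  105=13
Waiting = turnaround − burst: 100=0, 101=4, 102=21, 103=5, 104=22, 105=6
Total waiting = 0 + 4 + 21 + 5 + 22 + 6 = 58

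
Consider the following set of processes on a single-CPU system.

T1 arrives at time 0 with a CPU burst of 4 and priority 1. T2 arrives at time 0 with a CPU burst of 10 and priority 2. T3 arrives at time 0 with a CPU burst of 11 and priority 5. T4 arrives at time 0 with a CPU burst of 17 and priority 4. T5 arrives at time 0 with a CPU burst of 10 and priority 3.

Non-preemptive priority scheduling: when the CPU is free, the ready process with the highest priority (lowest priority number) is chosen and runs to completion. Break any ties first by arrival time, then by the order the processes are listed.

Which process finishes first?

T1

Gantt: | T1 0-4 | T2 4-14 | T5 14-24 | T4 24-41 | T3 41-52 |
Completion: T1=4  T2=14  T3=52  T4=41  T5=24
Finish order: T1 → T2 → T5 → T4 → T3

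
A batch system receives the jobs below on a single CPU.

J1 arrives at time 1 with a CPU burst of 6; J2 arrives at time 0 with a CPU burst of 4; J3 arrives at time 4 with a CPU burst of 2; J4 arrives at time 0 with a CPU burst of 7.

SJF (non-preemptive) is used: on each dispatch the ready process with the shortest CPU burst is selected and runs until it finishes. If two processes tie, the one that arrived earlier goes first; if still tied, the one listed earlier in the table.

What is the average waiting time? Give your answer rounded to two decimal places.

4.25

Schedule: | J2 0-4 | J3 4-6 | J1 6-12 | J4 12-19 |
Completion: J1=12  J2=4  J3=6  J4=19
Waiting times: J1=5, J2=0, J3=0, J4=12
Average waiting = (5+0+0+12) / 4 = 17/4 = 4.25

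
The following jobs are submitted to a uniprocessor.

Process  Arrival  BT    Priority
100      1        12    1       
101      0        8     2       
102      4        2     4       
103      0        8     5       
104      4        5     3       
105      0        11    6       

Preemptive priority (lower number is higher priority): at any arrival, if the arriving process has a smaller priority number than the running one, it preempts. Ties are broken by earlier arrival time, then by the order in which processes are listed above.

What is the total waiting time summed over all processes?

Timeline: | 101 0-1 | 100 1-13 | 101 13-20 | 104 20-25 | 102 25-27 | 103 27-35 | 105 35-46 |
Completion: 100=13  101=20  102=27  103=35  104=25  105=46
Waiting = turnaround − burst: 100=0, 101=12, 102=21, 103=27, 104=16, 105=35
Total waiting = 0 + 12 + 21 + 27 + 16 + 35 = 111

111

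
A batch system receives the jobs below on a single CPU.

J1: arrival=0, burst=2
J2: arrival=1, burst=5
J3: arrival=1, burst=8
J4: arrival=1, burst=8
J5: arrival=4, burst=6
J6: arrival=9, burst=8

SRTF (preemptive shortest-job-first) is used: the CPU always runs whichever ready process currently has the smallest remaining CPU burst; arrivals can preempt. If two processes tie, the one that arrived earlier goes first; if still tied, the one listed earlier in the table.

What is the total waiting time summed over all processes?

Schedule: | J1 0-2 | J2 2-7 | J5 7-13 | J3 13-21 | J4 21-29 | J6 29-37 |
Completion: J1=2  J2=7  J3=21  J4=29  J5=13  J6=37
Waiting = turnaround − burst: J1=0, J2=1, J3=12, J4=20, J5=3, J6=20
Total waiting = 0 + 1 + 12 + 20 + 3 + 20 = 56

56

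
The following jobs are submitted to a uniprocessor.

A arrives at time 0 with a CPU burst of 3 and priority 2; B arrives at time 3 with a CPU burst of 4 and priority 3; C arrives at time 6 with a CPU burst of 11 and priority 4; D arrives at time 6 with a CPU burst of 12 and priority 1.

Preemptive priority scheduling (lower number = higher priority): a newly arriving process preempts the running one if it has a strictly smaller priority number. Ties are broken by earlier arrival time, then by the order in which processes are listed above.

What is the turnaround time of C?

Timeline: | A 0-3 | B 3-6 | D 6-18 | B 18-19 | C 19-30 |
Completion: A=3  B=19  C=30  D=18
Turnaround (C−A): A=3  B=16  C=24  D=12
Turnaround(C) = completion − arrival = 30 − 6 = 24

24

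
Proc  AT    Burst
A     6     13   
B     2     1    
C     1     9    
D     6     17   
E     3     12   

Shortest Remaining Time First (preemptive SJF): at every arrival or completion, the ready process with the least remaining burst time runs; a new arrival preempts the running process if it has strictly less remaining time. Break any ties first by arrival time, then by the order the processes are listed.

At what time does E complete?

Gantt: | idle 0-1 | C 1-2 | B 2-3 | C 3-11 | E 11-23 | A 23-36 | D 36-53 |
Completion: A=36  B=3  C=11  D=53  E=23

23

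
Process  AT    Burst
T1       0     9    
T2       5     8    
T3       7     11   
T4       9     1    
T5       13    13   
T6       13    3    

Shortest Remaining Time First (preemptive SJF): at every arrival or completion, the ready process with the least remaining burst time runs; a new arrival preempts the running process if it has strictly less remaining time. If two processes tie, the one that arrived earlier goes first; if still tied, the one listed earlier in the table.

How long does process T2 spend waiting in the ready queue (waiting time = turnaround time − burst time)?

Timeline: | T1 0-9 | T4 9-10 | T2 10-13 | T6 13-16 | T2 16-21 | T3 21-32 | T5 32-45 |
Completion: T1=9  T2=21  T3=32  T4=10  T5=45  T6=16
Waiting(T2) = turnaround − burst = 16 − 8 = 8

8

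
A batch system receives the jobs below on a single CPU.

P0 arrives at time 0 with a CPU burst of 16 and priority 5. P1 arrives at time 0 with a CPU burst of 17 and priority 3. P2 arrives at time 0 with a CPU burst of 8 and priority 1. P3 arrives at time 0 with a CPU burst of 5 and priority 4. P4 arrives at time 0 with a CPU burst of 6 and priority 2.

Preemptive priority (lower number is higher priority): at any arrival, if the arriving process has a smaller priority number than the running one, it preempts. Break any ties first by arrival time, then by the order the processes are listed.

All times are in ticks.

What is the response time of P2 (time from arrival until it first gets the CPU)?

0

Gantt: | P2 0-8 | P4 8-14 | P1 14-31 | P3 31-36 | P0 36-52 |
Completion: P0=52  P1=31  P2=8  P3=36  P4=14
Turnaround (C−A): P0=52  P1=31  P2=8  P3=36  P4=14
Response(P2) = first start − arrival = 0 − 0 = 0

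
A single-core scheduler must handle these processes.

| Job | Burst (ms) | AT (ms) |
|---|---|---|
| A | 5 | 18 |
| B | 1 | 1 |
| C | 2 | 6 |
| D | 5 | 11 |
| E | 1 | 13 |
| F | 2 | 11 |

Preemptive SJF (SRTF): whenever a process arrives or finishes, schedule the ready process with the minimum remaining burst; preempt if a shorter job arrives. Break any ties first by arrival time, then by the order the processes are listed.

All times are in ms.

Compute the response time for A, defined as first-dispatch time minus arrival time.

Gantt: | idle 0-1 | B 1-2 | idle 2-6 | C 6-8 | idle 8-11 | F 11-13 | E 13-14 | D 14-19 | A 19-24 |
Completion: A=24  B=2  C=8  D=19  E=14  F=13
Response(A) = first start − arrival = 19 − 18 = 1

1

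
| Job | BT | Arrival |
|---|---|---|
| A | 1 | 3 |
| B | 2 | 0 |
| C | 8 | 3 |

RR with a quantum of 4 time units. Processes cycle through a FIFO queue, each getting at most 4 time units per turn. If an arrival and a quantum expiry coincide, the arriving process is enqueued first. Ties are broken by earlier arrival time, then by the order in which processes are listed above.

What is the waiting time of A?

0

Timeline: | B 0-2 | idle 2-3 | A 3-4 | C 4-12 |
Completion: A=4  B=2  C=12
Turnaround (C−A): A=1  B=2  C=9
Waiting(A) = turnaround − burst = 1 − 1 = 0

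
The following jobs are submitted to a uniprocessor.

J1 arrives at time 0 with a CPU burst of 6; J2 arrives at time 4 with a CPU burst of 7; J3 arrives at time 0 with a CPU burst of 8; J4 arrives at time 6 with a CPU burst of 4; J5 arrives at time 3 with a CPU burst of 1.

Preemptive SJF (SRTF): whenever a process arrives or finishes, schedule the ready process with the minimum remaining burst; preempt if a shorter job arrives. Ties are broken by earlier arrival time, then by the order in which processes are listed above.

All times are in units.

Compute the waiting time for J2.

7

Timeline: | J1 0-3 | J5 3-4 | J1 4-7 | J4 7-11 | J2 11-18 | J3 18-26 |
Completion: J1=7  J2=18  J3=26  J4=11  J5=4
Turnaround (C−A): J1=7  J2=14  J3=26  J4=5  J5=1
Waiting(J2) = turnaround − burst = 14 − 7 = 7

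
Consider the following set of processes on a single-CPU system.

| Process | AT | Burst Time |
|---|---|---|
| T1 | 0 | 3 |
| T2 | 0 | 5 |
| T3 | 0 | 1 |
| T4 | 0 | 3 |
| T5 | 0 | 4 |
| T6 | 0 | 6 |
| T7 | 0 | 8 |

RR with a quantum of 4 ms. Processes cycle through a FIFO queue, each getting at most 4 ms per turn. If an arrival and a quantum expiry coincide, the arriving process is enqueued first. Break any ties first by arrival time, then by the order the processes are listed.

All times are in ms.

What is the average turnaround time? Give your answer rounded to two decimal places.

16.71

Schedule: | T1 0-3 | T2 3-7 | T3 7-8 | T4 8-11 | T5 11-15 | T6 15-19 | T7 19-23 | T2 23-24 | T6 24-26 | T7 26-30 |
Completion: T1=3  T2=24  T3=8  T4=11  T5=15  T6=26  T7=30
Turnaround times: T1=3, T2=24, T3=8, T4=11, T5=15, T6=26, T7=30
Average turnaround = (3+24+8+11+15+26+30) / 7 = 117/7 = 16.71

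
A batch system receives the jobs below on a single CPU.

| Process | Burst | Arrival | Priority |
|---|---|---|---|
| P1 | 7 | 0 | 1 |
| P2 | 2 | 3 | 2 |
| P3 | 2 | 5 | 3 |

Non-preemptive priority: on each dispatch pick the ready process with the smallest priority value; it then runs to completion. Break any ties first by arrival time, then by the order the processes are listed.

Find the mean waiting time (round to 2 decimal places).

Schedule: | P1 0-7 | P2 7-9 | P3 9-11 |
Completion: P1=7  P2=9  P3=11
Waiting times: P1=0, P2=4, P3=4
Average waiting = (0+4+4) / 3 = 8/3 = 2.67

2.67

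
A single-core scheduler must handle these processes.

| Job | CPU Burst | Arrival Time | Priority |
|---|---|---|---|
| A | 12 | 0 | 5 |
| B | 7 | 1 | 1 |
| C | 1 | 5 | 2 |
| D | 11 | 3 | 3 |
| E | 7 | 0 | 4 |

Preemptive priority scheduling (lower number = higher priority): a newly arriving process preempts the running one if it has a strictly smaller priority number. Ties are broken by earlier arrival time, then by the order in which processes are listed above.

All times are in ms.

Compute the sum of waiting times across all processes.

54

Timeline: | E 0-1 | B 1-8 | C 8-9 | D 9-20 | E 20-26 | A 26-38 |
Completion: A=38  B=8  C=9  D=20  E=26
Waiting = turnaround − burst: A=26, B=0, C=3, D=6, E=19
Total waiting = 26 + 0 + 3 + 6 + 19 = 54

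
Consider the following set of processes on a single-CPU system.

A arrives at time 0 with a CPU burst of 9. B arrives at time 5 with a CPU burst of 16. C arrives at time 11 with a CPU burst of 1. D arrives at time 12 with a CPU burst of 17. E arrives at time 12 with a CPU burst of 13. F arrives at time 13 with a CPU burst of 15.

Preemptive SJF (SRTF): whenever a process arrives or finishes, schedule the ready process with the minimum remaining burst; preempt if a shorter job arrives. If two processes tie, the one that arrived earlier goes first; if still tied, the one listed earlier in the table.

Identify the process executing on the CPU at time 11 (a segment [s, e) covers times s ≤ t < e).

C

Gantt: | A 0-9 | B 9-11 | C 11-12 | E 12-25 | B 25-39 | F 39-54 | D 54-71 |
Completion: A=9  B=39  C=12  D=71  E=25  F=54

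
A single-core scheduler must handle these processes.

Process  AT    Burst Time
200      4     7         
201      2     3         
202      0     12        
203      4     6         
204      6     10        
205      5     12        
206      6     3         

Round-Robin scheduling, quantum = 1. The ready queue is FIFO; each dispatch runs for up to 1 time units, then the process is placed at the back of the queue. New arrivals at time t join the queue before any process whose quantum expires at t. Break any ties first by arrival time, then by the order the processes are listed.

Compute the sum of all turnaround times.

234

Schedule: | 202 0-2 | 201 2-3 | 202 3-4 | 201 4-5 | 200 5-6 | 203 6-7 | 202 7-8 | 205 8-9 | 201 9-10 | 204 10-11 | 206 11-12 | 200 12-13 | 203 13-14 | 202 14-15 | 205 15-16 | 204 16-17 | 206 17-18 | 200 18-19 | 203 19-20 | 202 20-21 | 205 21-22 | 204 22-23 | 206 23-24 | 200 24-25 | 203 25-26 | 202 26-27 | 205 27-28 | 204 28-29 | 200 29-30 | 203 30-31 | 202 31-32 | 205 32-33 | 204 33-34 | 200 34-35 | 203 35-36 | 202 36-37 | 205 37-38 | 204 38-39 | 200 39-40 | 202 40-41 | 205 41-42 | 204 42-43 | 202 43-44 | 205 44-45 | 204 45-46 | 202 46-47 | 205 47-48 | 204 48-49 | 205 49-50 | 204 50-51 | 205 51-53 |
Completion: 200=40  201=10  202=47  203=36  204=51  205=53  206=24
Turnaround (C−A): 200=36  201=8  202=47  203=32  204=45  205=48  206=18
Turnaround = completion − arrival: 200=36, 201=8, 202=47, 203=32, 204=45, 205=48, 206=18
Total turnaround = 36 + 8 + 47 + 32 + 45 + 48 + 18 = 234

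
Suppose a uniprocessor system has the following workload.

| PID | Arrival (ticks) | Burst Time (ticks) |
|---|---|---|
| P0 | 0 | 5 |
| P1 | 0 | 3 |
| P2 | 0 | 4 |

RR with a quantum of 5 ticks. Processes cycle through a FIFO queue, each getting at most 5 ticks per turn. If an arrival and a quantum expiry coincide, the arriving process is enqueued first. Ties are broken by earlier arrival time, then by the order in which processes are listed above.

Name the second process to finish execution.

Gantt: | P0 0-5 | P1 5-8 | P2 8-12 |
Completion: P0=5  P1=8  P2=12
Turnaround (C−A): P0=5  P1=8  P2=12
Finish order: P0 → P1 → P2

P1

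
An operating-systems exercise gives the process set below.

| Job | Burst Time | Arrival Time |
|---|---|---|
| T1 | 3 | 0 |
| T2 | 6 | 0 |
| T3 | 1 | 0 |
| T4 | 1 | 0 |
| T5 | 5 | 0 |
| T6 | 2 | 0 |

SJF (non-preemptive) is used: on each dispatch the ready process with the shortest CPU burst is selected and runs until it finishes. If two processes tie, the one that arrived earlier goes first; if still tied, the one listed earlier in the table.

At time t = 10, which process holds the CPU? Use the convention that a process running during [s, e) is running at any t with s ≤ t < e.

T5

Schedule: | T3 0-1 | T4 1-2 | T6 2-4 | T1 4-7 | T5 7-12 | T2 12-18 |
Completion: T1=7  T2=18  T3=1  T4=2  T5=12  T6=4
Turnaround (C−A): T1=7  T2=18  T3=1  T4=2  T5=12  T6=4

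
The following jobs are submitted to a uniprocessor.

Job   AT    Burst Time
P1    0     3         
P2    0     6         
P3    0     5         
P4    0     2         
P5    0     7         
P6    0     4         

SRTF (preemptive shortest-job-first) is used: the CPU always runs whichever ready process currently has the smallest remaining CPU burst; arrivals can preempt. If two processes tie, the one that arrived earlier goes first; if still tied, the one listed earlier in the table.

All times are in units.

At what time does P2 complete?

20

Timeline: | P4 0-2 | P1 2-5 | P6 5-9 | P3 9-14 | P2 14-20 | P5 20-27 |
Completion: P1=5  P2=20  P3=14  P4=2  P5=27  P6=9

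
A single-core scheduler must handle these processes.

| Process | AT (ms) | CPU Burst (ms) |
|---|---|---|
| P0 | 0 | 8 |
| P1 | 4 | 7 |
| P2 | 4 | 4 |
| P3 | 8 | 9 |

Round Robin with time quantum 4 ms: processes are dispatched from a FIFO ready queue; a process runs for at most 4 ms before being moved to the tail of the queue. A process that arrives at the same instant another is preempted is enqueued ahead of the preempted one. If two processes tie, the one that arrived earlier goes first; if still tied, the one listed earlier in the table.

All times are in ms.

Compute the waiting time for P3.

11

Gantt: | P0 0-4 | P1 4-8 | P2 8-12 | P0 12-16 | P3 16-20 | P1 20-23 | P3 23-28 |
Completion: P0=16  P1=23  P2=12  P3=28
Turnaround (C−A): P0=16  P1=19  P2=8  P3=20
Waiting(P3) = turnaround − burst = 20 − 9 = 11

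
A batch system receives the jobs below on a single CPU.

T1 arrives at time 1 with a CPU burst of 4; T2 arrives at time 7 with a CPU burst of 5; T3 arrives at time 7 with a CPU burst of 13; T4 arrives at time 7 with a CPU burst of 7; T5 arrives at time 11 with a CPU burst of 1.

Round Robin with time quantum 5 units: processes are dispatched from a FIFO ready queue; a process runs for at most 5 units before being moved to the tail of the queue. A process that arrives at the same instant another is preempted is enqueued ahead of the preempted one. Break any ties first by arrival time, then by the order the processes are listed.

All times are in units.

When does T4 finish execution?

30

Gantt: | idle 0-1 | T1 1-5 | idle 5-7 | T2 7-12 | T3 12-17 | T4 17-22 | T5 22-23 | T3 23-28 | T4 28-30 | T3 30-33 |
Completion: T1=5  T2=12  T3=33  T4=30  T5=23
Turnaround (C−A): T1=4  T2=5  T3=26  T4=23  T5=12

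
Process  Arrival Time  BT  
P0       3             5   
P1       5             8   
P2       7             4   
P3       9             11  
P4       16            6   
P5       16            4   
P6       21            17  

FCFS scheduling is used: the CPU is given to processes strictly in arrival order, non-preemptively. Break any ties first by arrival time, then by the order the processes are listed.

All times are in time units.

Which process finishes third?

P2

Timeline: | idle 0-3 | P0 3-8 | P1 8-16 | P2 16-20 | P3 20-31 | P4 31-37 | P5 37-41 | P6 41-58 |
Completion: P0=8  P1=16  P2=20  P3=31  P4=37  P5=41  P6=58
Turnaround (C−A): P0=5  P1=11  P2=13  P3=22  P4=21  P5=25  P6=37
Finish order: P0 → P1 → P2 → P3 → P4 → P5 → P6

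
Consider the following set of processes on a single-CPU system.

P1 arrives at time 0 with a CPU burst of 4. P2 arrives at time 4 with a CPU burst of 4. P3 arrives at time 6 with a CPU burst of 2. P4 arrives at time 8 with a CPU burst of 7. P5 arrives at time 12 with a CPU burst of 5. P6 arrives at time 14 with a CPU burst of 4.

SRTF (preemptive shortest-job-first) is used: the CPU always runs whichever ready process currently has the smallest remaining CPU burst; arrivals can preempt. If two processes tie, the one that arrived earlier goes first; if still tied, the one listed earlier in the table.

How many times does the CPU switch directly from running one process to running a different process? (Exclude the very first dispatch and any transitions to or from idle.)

5

Timeline: | P1 0-4 | P2 4-8 | P3 8-10 | P4 10-17 | P6 17-21 | P5 21-26 |
Completion: P1=4  P2=8  P3=10  P4=17  P5=26  P6=21
Turnaround (C−A): P1=4  P2=4  P3=4  P4=9  P5=14  P6=7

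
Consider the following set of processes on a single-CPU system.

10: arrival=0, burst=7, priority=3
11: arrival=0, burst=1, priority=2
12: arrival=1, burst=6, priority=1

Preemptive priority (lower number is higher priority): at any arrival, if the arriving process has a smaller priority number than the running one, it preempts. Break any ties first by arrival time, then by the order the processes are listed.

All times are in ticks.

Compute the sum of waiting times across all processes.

7

Timeline: | 11 0-1 | 12 1-7 | 10 7-14 |
Completion: 10=14  11=1  12=7
Waiting = turnaround − burst: 10=7, 11=0, 12=0
Total waiting = 7 + 0 + 0 = 7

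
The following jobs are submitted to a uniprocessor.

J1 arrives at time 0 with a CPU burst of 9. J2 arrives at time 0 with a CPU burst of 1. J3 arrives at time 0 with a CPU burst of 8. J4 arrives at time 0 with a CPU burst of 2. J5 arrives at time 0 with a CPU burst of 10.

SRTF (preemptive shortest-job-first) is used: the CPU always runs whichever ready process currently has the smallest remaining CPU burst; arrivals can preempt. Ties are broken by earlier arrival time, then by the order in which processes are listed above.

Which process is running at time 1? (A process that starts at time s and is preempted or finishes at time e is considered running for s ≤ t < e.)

J4

Timeline: | J2 0-1 | J4 1-3 | J3 3-11 | J1 11-20 | J5 20-30 |
Completion: J1=20  J2=1  J3=11  J4=3  J5=30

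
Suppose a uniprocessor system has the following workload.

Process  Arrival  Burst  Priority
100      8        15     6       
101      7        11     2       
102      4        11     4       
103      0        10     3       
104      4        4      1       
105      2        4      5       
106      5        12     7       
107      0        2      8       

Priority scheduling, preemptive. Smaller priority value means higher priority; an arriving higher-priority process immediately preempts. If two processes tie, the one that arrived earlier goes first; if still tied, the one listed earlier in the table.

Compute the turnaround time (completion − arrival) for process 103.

Schedule: | 103 0-4 | 104 4-8 | 101 8-19 | 103 19-25 | 102 25-36 | 105 36-40 | 100 40-55 | 106 55-67 | 107 67-69 |
Completion: 100=55  101=19  102=36  103=25  104=8  105=40  106=67  107=69
Turnaround (C−A): 100=47  101=12  102=32  103=25  104=4  105=38  106=62  107=69
Turnaround(103) = completion − arrival = 25 − 0 = 25

25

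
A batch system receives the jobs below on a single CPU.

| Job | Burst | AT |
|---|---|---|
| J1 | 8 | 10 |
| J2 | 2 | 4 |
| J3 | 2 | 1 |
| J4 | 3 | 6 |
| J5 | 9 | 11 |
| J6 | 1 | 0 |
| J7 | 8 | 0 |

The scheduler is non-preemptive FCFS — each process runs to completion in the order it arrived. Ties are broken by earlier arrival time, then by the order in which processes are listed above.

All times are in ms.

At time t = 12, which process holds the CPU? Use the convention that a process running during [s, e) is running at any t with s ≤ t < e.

Gantt: | J6 0-1 | J7 1-9 | J3 9-11 | J2 11-13 | J4 13-16 | J1 16-24 | J5 24-33 |
Completion: J1=24  J2=13  J3=11  J4=16  J5=33  J6=1  J7=9
Turnaround (C−A): J1=14  J2=9  J3=10  J4=10  J5=22  J6=1  J7=9

J2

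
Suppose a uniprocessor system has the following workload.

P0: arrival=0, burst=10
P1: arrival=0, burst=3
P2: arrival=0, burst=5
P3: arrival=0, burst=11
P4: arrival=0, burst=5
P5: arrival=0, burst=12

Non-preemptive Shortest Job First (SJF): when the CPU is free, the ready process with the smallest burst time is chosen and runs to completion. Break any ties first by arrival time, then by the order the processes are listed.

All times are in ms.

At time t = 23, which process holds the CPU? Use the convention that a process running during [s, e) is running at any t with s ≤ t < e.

P3

Gantt: | P1 0-3 | P2 3-8 | P4 8-13 | P0 13-23 | P3 23-34 | P5 34-46 |
Completion: P0=23  P1=3  P2=8  P3=34  P4=13  P5=46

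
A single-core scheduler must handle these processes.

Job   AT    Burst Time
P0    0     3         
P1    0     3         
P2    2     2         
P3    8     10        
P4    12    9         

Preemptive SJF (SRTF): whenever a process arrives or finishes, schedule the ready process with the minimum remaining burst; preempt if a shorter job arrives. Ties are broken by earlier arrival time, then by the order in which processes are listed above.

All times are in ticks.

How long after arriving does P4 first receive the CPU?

6

Schedule: | P0 0-3 | P2 3-5 | P1 5-8 | P3 8-18 | P4 18-27 |
Completion: P0=3  P1=8  P2=5  P3=18  P4=27
Turnaround (C−A): P0=3  P1=8  P2=3  P3=10  P4=15
Response(P4) = first start − arrival = 18 − 12 = 6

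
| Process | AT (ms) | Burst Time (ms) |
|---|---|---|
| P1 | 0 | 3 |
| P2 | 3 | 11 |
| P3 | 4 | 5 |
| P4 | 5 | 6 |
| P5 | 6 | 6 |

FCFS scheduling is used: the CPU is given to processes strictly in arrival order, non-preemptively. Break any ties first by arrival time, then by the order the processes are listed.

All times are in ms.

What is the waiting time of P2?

0

Schedule: | P1 0-3 | P2 3-14 | P3 14-19 | P4 19-25 | P5 25-31 |
Completion: P1=3  P2=14  P3=19  P4=25  P5=31
Turnaround (C−A): P1=3  P2=11  P3=15  P4=20  P5=25
Waiting(P2) = turnaround − burst = 11 − 11 = 0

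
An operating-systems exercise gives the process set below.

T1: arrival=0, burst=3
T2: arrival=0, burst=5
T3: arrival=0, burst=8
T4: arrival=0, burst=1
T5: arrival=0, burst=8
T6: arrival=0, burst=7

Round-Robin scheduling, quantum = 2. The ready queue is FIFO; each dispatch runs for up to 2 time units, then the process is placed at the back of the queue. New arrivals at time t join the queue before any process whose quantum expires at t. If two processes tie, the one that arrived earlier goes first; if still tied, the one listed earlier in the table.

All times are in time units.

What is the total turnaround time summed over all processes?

Timeline: | T1 0-2 | T2 2-4 | T3 4-6 | T4 6-7 | T5 7-9 | T6 9-11 | T1 11-12 | T2 12-14 | T3 14-16 | T5 16-18 | T6 18-20 | T2 20-21 | T3 21-23 | T5 23-25 | T6 25-27 | T3 27-29 | T5 29-31 | T6 31-32 |
Completion: T1=12  T2=21  T3=29  T4=7  T5=31  T6=32
Turnaround = completion − arrival: T1=12, T2=21, T3=29, T4=7, T5=31, T6=32
Total turnaround = 12 + 21 + 29 + 7 + 31 + 32 = 132

132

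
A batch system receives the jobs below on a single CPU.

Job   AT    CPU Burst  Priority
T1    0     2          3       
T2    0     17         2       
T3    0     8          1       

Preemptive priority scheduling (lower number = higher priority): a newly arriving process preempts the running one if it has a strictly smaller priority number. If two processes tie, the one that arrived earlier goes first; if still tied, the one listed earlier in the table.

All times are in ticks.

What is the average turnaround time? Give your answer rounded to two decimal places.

Timeline: | T3 0-8 | T2 8-25 | T1 25-27 |
Completion: T1=27  T2=25  T3=8
Turnaround (C−A): T1=27  T2=25  T3=8
Turnaround times: T1=27, T2=25, T3=8
Average turnaround = (27+25+8) / 3 = 60/3 = 20.00

20.00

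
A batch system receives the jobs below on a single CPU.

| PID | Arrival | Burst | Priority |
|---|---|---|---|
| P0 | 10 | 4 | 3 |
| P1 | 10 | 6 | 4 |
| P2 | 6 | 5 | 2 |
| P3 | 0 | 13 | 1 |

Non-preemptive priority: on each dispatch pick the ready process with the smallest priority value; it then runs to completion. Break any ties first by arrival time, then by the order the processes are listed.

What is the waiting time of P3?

0

Timeline: | P3 0-13 | P2 13-18 | P0 18-22 | P1 22-28 |
Completion: P0=22  P1=28  P2=18  P3=13
Turnaround (C−A): P0=12  P1=18  P2=12  P3=13
Waiting(P3) = turnaround − burst = 13 − 13 = 0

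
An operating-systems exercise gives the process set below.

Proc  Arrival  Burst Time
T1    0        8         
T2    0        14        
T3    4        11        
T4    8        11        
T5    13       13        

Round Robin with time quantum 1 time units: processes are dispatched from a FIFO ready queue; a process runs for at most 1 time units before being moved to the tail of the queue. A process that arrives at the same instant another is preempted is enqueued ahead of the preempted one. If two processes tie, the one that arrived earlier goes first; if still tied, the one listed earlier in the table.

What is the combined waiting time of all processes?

154

Schedule: | T1 0-1 | T2 1-2 | T1 2-3 | T2 3-4 | T1 4-5 | T3 5-6 | T2 6-7 | T1 7-8 | T3 8-9 | T2 9-10 | T4 10-11 | T1 11-12 | T3 12-13 | T2 13-14 | T4 14-15 | T1 15-16 | T5 16-17 | T3 17-18 | T2 18-19 | T4 19-20 | T1 20-21 | T5 21-22 | T3 22-23 | T2 23-24 | T4 24-25 | T1 25-26 | T5 26-27 | T3 27-28 | T2 28-29 | T4 29-30 | T5 30-31 | T3 31-32 | T2 32-33 | T4 33-34 | T5 34-35 | T3 35-36 | T2 36-37 | T4 37-38 | T5 38-39 | T3 39-40 | T2 40-41 | T4 41-42 | T5 42-43 | T3 43-44 | T2 44-45 | T4 45-46 | T5 46-47 | T3 47-48 | T2 48-49 | T4 49-50 | T5 50-51 | T2 51-52 | T4 52-53 | T5 53-57 |
Completion: T1=26  T2=52  T3=48  T4=53  T5=57
Waiting = turnaround − burst: T1=18, T2=38, T3=33, T4=34, T5=31
Total waiting = 18 + 38 + 33 + 34 + 31 = 154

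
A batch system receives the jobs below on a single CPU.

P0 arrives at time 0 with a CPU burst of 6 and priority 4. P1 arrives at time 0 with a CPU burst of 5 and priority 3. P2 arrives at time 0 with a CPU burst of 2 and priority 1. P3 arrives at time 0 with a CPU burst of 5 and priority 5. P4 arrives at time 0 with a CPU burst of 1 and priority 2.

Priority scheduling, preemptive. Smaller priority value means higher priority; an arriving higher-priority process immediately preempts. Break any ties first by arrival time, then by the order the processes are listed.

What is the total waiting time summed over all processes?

27

Timeline: | P2 0-2 | P4 2-3 | P1 3-8 | P0 8-14 | P3 14-19 |
Completion: P0=14  P1=8  P2=2  P3=19  P4=3
Turnaround (C−A): P0=14  P1=8  P2=2  P3=19  P4=3
Waiting = turnaround − burst: P0=8, P1=3, P2=0, P3=14, P4=2
Total waiting = 8 + 3 + 0 + 14 + 2 = 27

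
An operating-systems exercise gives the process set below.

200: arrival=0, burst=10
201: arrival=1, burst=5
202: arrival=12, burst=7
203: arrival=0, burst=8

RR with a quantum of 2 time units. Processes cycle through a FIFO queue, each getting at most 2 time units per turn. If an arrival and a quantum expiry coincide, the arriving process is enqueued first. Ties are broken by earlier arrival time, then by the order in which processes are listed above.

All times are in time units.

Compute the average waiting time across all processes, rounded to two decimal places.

Timeline: | 200 0-2 | 203 2-4 | 201 4-6 | 200 6-8 | 203 8-10 | 201 10-12 | 200 12-14 | 203 14-16 | 202 16-18 | 201 18-19 | 200 19-21 | 203 21-23 | 202 23-25 | 200 25-27 | 202 27-30 |
Completion: 200=27  201=19  202=30  203=23
Waiting times: 200=17, 201=13, 202=11, 203=15
Average waiting = (17+13+11+15) / 4 = 56/4 = 14.00

14.00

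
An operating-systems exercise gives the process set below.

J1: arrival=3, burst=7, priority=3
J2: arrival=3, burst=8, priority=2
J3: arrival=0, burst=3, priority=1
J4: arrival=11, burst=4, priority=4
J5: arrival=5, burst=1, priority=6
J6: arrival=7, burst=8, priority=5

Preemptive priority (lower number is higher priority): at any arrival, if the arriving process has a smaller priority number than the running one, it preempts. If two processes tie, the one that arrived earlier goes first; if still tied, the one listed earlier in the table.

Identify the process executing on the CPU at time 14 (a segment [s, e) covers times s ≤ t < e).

J1

Schedule: | J3 0-3 | J2 3-11 | J1 11-18 | J4 18-22 | J6 22-30 | J5 30-31 |
Completion: J1=18  J2=11  J3=3  J4=22  J5=31  J6=30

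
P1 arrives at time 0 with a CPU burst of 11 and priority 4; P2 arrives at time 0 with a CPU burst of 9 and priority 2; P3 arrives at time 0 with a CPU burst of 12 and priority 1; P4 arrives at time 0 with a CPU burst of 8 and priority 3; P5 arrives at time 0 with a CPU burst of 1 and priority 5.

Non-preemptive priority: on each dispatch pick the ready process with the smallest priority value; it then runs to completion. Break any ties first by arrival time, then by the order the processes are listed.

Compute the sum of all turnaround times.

143

Timeline: | P3 0-12 | P2 12-21 | P4 21-29 | P1 29-40 | P5 40-41 |
Completion: P1=40  P2=21  P3=12  P4=29  P5=41
Turnaround = completion − arrival: P1=40, P2=21, P3=12, P4=29, P5=41
Total turnaround = 40 + 21 + 12 + 29 + 41 = 143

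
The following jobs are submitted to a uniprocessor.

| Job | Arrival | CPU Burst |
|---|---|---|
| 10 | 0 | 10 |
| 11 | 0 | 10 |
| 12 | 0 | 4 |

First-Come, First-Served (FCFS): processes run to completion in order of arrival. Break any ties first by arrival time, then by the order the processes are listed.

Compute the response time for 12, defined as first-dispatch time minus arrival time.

20

Gantt: | 10 0-10 | 11 10-20 | 12 20-24 |
Completion: 10=10  11=20  12=24
Turnaround (C−A): 10=10  11=20  12=24
Response(12) = first start − arrival = 20 − 0 = 20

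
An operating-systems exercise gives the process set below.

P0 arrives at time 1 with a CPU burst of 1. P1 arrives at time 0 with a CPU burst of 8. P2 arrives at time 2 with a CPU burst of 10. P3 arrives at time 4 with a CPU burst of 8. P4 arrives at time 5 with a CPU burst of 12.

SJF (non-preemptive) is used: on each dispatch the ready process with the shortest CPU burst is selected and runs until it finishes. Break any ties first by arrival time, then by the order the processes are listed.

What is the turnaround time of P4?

Gantt: | P1 0-8 | P0 8-9 | P3 9-17 | P2 17-27 | P4 27-39 |
Completion: P0=9  P1=8  P2=27  P3=17  P4=39
Turnaround (C−A): P0=8  P1=8  P2=25  P3=13  P4=34
Turnaround(P4) = completion − arrival = 39 − 5 = 34

34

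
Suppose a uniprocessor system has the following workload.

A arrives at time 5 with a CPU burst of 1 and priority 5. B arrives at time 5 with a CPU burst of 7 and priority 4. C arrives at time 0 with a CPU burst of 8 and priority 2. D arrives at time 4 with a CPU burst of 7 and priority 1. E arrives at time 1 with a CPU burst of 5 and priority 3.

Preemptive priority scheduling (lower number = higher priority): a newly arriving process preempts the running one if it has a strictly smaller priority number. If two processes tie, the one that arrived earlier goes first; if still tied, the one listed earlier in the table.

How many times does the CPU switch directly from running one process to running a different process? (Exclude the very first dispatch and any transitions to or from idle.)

Gantt: | C 0-4 | D 4-11 | C 11-15 | E 15-20 | B 20-27 | A 27-28 |
Completion: A=28  B=27  C=15  D=11  E=20

5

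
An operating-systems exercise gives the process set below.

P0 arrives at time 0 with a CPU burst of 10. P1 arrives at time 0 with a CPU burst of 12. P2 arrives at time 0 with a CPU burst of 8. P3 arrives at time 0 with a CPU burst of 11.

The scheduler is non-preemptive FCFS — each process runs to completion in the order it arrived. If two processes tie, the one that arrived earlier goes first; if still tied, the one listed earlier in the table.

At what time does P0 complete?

Gantt: | P0 0-10 | P1 10-22 | P2 22-30 | P3 30-41 |
Completion: P0=10  P1=22  P2=30  P3=41
Turnaround (C−A): P0=10  P1=22  P2=30  P3=41

10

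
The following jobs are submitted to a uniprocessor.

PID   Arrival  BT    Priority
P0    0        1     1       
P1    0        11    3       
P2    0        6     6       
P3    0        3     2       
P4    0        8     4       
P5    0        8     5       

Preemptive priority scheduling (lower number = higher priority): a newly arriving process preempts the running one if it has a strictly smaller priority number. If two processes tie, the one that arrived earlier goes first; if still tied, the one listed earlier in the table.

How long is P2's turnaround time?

37

Schedule: | P0 0-1 | P3 1-4 | P1 4-15 | P4 15-23 | P5 23-31 | P2 31-37 |
Completion: P0=1  P1=15  P2=37  P3=4  P4=23  P5=31
Turnaround (C−A): P0=1  P1=15  P2=37  P3=4  P4=23  P5=31
Turnaround(P2) = completion − arrival = 37 − 0 = 37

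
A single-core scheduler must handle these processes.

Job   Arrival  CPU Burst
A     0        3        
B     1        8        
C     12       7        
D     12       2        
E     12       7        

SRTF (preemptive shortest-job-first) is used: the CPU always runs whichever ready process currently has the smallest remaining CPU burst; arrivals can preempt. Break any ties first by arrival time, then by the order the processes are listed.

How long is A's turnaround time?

3

Gantt: | A 0-3 | B 3-11 | idle 11-12 | D 12-14 | C 14-21 | E 21-28 |
Completion: A=3  B=11  C=21  D=14  E=28
Turnaround(A) = completion − arrival = 3 − 0 = 3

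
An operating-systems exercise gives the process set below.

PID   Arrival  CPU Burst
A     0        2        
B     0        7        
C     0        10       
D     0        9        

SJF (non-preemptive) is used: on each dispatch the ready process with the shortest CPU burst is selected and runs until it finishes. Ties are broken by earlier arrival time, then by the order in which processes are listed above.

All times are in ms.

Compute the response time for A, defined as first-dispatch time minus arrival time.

0

Schedule: | A 0-2 | B 2-9 | D 9-18 | C 18-28 |
Completion: A=2  B=9  C=28  D=18
Turnaround (C−A): A=2  B=9  C=28  D=18
Response(A) = first start − arrival = 0 − 0 = 0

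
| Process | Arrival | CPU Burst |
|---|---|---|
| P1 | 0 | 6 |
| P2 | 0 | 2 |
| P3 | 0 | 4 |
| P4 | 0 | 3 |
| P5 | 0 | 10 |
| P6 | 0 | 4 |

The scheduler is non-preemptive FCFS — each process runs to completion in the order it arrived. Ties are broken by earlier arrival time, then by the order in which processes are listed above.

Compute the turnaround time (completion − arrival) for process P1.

6

Schedule: | P1 0-6 | P2 6-8 | P3 8-12 | P4 12-15 | P5 15-25 | P6 25-29 |
Completion: P1=6  P2=8  P3=12  P4=15  P5=25  P6=29
Turnaround (C−A): P1=6  P2=8  P3=12  P4=15  P5=25  P6=29
Turnaround(P1) = completion − arrival = 6 − 0 = 6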